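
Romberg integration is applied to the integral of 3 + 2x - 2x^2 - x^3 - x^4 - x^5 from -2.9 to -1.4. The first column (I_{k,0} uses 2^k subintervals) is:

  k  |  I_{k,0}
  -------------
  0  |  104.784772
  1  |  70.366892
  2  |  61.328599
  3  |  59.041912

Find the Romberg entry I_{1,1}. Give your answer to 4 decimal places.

Richardson extrapolation on the trapezoidal column (denominator 4−1=3):
I_{1,1} = 70.366892 + (70.366892 − 104.784772)/3 = 58.894265

58.8943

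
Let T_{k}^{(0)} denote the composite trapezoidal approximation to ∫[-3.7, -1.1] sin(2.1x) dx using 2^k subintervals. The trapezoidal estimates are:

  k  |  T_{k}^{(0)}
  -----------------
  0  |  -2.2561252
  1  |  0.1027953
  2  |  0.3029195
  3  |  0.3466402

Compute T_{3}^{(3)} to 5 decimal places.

0.36106

Richardson extrapolation on the trapezoidal column (denominator 4−1=3):
T_{1}^{(1)} = (4·0.1027953 − (-2.2561252)) / 3 = 0.8891021
T_{2}^{(1)} = (4·0.3029195 − 0.1027953) / 3 = 0.3696276
T_{3}^{(1)} = (4·0.3466402 − 0.3029195) / 3 = 0.3612138
T_{2}^{(2)} = 0.3696276 + (0.3696276 − 0.8891021)/15 = 0.3349960
T_{3}^{(2)} = (16·0.3612138 − 0.3696276) / 15 = 0.3606529
T_{3}^{(3)} = 0.3606529 + (0.3606529 − 0.3349960)/63 = 0.3610602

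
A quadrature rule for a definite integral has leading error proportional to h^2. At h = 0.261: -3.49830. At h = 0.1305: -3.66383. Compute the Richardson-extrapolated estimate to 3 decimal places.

-3.719

The leading error scales as h^2; refining by a factor of 2 reduces it by 2^2 = 4.
Extrapolated value = (4·A(h/2) − A(h)) / (4 − 1)
= (4·(-3.66383) − (-3.49830)) / 3
= -11.15702 / 3 = -3.71901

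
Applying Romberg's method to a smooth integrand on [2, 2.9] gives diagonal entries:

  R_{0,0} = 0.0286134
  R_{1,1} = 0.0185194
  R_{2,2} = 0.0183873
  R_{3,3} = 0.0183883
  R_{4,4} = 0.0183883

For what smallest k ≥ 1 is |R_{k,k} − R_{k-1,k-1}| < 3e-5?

k = 3

|R_{1,1} − R_{0,0}| = 0.0100940 ≥ 3e-5
|R_{2,2} − R_{1,1}| = 0.0001321 ≥ 3e-5
|R_{3,3} − R_{2,2}| = 0.0000010 < 3e-5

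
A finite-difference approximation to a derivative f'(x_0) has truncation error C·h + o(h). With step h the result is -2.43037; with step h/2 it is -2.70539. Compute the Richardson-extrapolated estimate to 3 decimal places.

The leading error scales as h; refining by a factor of 2 reduces it by 2^1 = 2.
Extrapolated value = (2·A(h/2) − A(h)) / (2 − 1)
= (2·(-2.70539) − (-2.43037)) / 1
= -2.98041 / 1 = -2.98041

-2.980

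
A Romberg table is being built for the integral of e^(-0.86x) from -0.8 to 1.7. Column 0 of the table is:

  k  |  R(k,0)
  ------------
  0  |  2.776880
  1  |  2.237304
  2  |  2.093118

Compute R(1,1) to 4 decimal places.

Richardson extrapolation on the trapezoidal column (denominator 4−1=3):
R(1,1) = (4·2.237304 − 2.776880) / 3 = 2.057445
(Column j=1 coincides with Simpson's rule on the same nodes.)

2.0574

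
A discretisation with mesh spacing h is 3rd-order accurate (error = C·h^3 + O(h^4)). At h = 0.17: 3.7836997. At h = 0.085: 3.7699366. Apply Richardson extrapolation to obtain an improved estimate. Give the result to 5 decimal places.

Extrapolated value = (8·A(h/2) − A(h)) / (8 − 1)
= (8·3.7699366 − 3.7836997) / 7
= 26.3757931 / 7 = 3.7679704

3.76797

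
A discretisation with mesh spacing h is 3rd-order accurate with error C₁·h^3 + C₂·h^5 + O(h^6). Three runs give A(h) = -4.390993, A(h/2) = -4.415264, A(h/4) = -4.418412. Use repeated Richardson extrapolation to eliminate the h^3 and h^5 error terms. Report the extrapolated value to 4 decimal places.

First eliminate the h^3 term (factor 2^3 = 8):
  B₁ = (8·(-4.415264) − (-4.390993))/7 = -4.418731
  B₂ = (8·(-4.418412) − (-4.415264))/7 = -4.418862
Then eliminate the h^5 term (factor 2^5 = 32):
  (32·(-4.418862) − (-4.418731))/31 = -4.418866

-4.4189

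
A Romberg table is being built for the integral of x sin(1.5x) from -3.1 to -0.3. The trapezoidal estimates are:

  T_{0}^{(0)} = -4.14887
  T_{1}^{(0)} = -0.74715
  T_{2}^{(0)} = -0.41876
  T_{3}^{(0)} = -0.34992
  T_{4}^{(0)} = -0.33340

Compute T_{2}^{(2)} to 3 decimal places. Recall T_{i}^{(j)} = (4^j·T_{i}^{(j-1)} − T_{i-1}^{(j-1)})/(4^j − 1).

-0.356

Richardson extrapolation on the trapezoidal column (denominator 4−1=3):
T_{1}^{(1)} = (4·(-0.74715) − (-4.14887)) / 3 = 0.38676
T_{2}^{(1)} = (4·(-0.41876) − (-0.74715)) / 3 = -0.30930
T_{2}^{(2)} = (16·(-0.30930) − 0.38676) / 15 = -0.35570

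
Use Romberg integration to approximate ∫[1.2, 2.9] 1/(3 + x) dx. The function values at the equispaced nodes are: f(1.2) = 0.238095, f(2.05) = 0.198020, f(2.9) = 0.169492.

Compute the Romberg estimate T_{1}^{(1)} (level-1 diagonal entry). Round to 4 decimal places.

0.3399

T_{0}^{(0)} (trapezoid, 1 panel, h=1.7000): 0.346449
T_{1}^{(0)} (trapezoid, 2 panels, h=0.8500): 0.341541
T_{1}^{(1)} = 0.341541 + (0.341541 − 0.346449)/3 = 0.339905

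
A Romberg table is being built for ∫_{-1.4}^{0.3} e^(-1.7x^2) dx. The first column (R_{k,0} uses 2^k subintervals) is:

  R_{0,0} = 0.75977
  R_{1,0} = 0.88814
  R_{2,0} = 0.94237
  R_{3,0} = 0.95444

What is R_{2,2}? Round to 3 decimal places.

R_{1,1} = 0.88814 + (0.88814 − 0.75977)/3 = 0.93093
R_{2,1} = 0.94237 + (0.94237 − 0.88814)/3 = 0.96045
R_{2,2} = 0.96045 + (0.96045 − 0.93093)/15 = 0.96242

0.962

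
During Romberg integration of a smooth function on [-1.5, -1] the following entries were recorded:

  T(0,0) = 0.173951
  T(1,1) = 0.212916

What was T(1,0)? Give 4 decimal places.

From T(1,1) = (4·T(1,0) − T(0,0))/3, solve for T(1,0):
4·T(1,0) = 3·0.212916 + 0.173951 = 0.812699
T(1,0) = 0.203175

0.2032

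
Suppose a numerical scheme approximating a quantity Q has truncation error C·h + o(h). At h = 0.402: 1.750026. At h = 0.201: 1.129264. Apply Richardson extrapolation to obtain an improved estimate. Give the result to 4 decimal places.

0.5085

The leading error scales as h; refining by a factor of 2 reduces it by 2^1 = 2.
Extrapolated value = (2·A(h/2) − A(h)) / (2 − 1)
= (2·1.129264 − 1.750026) / 1
= 0.508502 / 1 = 0.508502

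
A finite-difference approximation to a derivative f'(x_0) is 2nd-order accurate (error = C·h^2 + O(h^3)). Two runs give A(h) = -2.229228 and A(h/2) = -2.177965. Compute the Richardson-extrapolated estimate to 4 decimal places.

Extrapolated value = (4·A(h/2) − A(h)) / (4 − 1)
= (4·(-2.177965) − (-2.229228)) / 3
= -6.482632 / 3 = -2.160877

-2.1609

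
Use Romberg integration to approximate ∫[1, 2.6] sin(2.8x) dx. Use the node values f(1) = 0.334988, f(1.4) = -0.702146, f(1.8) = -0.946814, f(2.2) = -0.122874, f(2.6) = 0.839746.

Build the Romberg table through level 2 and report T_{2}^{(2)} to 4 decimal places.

T_{0}^{(0)} (trapezoid, 1 panel, h=1.6000): 0.939787
T_{1}^{(0)} (trapezoid, 2 panels, h=0.8000): -0.287558
T_{2}^{(0)} (trapezoid, 4 panels, h=0.4000): -0.473787
T_{1}^{(1)} = -0.287558 + (-0.287558 − 0.939787)/3 = -0.696673
T_{2}^{(1)} = -0.473787 + (-0.473787 − (-0.287558))/3 = -0.535863
T_{2}^{(2)} = -0.535863 + (-0.535863 − (-0.696673))/15 = -0.525142

-0.5251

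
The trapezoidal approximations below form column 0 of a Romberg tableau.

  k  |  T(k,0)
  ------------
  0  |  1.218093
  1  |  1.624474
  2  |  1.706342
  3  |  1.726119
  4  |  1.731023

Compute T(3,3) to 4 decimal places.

1.7327

T(1,1) = 1.624474 + (1.624474 − 1.218093)/3 = 1.759934
T(2,1) = (4·1.706342 − 1.624474) / 3 = 1.733631
T(3,1) = (4·1.726119 − 1.706342) / 3 = 1.732711
T(2,2) = 1.733631 + (1.733631 − 1.759934)/15 = 1.731877
T(3,2) = (16·1.732711 − 1.733631) / 15 = 1.732650
T(3,3) = (64·1.732650 − 1.731877) / 63 = 1.732662
(Column j=1 coincides with Simpson's rule on the same nodes.)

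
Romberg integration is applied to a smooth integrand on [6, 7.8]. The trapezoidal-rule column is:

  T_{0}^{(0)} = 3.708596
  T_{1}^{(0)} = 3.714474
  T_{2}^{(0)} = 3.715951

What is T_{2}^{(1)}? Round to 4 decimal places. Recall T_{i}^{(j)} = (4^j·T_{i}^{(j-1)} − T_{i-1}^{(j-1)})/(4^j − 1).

3.7164

T_{2}^{(1)} = 3.715951 + (3.715951 − 3.714474)/3 = 3.716443
(Column j=1 coincides with Simpson's rule on the same nodes.)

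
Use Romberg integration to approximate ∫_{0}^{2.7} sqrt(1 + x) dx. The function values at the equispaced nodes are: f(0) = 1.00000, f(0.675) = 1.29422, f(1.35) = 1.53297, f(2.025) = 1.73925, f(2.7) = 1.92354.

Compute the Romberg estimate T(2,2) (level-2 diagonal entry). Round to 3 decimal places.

T(0,0) (trapezoid, 1 panel, h=2.7000): 3.94678
T(1,0) (trapezoid, 2 panels, h=1.3500): 4.04290
T(2,0) (trapezoid, 4 panels, h=0.6750): 4.06904
T(1,1) = 4.04290 + (4.04290 − 3.94678)/3 = 4.07494
T(2,1) = 4.06904 + (4.06904 − 4.04290)/3 = 4.07775
T(2,2) = 4.07775 + (4.07775 − 4.07494)/15 = 4.07794

4.078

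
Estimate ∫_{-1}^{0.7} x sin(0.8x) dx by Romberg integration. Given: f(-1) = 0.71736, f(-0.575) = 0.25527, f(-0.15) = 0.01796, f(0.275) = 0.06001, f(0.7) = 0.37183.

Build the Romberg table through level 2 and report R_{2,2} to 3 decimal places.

R_{0,0} (trapezoid, 1 panel, h=1.7000): 0.92581
R_{1,0} (trapezoid, 2 panels, h=0.8500): 0.47817
R_{2,0} (trapezoid, 4 panels, h=0.4250): 0.37308
R_{1,1} = 0.47817 + (0.47817 − 0.92581)/3 = 0.32896
R_{2,1} = 0.37308 + (0.37308 − 0.47817)/3 = 0.33805
R_{2,2} = 0.33805 + (0.33805 − 0.32896)/15 = 0.33866

0.339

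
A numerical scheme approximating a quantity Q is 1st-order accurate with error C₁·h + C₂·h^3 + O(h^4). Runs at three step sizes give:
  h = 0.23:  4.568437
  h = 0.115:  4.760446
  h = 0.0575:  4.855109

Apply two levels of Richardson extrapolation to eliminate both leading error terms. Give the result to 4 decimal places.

First eliminate the h term (factor 2^1 = 2):
  B₁ = (2·4.760446 − 4.568437)/1 = 4.952455
  B₂ = (2·4.855109 − 4.760446)/1 = 4.949772
Then eliminate the h^3 term (factor 2^3 = 8):
  (8·4.949772 − 4.952455)/7 = 4.949389

4.9494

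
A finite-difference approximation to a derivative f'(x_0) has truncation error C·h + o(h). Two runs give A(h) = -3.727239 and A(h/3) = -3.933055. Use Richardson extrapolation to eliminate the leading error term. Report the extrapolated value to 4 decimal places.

Extrapolated value = (3·A(h/3) − A(h)) / (3 − 1)
= (3·(-3.933055) − (-3.727239)) / 2
= -8.071926 / 2 = -4.035963

-4.0360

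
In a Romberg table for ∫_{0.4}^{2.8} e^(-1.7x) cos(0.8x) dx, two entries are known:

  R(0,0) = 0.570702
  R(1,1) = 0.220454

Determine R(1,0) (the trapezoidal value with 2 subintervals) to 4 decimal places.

From R(1,1) = (4·R(1,0) − R(0,0))/3, solve for R(1,0):
4·R(1,0) = 3·0.220454 + 0.570702 = 1.232064
R(1,0) = 0.308016

0.3080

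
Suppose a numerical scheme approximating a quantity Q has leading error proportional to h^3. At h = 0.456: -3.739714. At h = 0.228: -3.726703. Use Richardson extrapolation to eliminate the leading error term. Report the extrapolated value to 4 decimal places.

Extrapolated value = (8·A(h/2) − A(h)) / (8 − 1)
= (8·(-3.726703) − (-3.739714)) / 7
= -26.073910 / 7 = -3.724844

-3.7248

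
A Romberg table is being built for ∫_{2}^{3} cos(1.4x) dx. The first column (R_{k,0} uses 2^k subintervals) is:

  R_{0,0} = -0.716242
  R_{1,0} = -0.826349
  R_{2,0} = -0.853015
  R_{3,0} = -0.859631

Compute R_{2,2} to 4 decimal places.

-0.8618

Richardson extrapolation on the trapezoidal column (denominator 4−1=3):
R_{1,1} = (4·(-0.826349) − (-0.716242)) / 3 = -0.863051
R_{2,1} = (4·(-0.853015) − (-0.826349)) / 3 = -0.861904
R_{2,2} = -0.861904 + (-0.861904 − (-0.863051))/15 = -0.861828
(Column j=1 coincides with Simpson's rule on the same nodes.)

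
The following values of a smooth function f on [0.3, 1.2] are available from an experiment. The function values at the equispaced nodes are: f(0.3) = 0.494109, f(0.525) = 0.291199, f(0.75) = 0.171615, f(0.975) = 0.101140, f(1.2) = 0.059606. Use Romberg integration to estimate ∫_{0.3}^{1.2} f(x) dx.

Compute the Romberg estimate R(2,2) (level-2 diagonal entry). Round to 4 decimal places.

R(0,0) (trapezoid, 1 panel, h=0.9000): 0.249172
R(1,0) (trapezoid, 2 panels, h=0.4500): 0.201813
R(2,0) (trapezoid, 4 panels, h=0.2250): 0.189183
R(1,1) = 0.201813 + (0.201813 − 0.249172)/3 = 0.186027
R(2,1) = 0.189183 + (0.189183 − 0.201813)/3 = 0.184973
R(2,2) = 0.184973 + (0.184973 − 0.186027)/15 = 0.184903

0.1849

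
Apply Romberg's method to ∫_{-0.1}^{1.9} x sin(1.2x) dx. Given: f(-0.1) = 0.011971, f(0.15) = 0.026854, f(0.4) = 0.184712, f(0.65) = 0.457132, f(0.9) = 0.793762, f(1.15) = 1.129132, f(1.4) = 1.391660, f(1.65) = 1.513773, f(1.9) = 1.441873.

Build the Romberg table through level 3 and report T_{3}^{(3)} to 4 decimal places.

1.5585

T_{0}^{(0)} (trapezoid, 1 panel, h=2.0000): 1.453844
T_{1}^{(0)} (trapezoid, 2 panels, h=1.0000): 1.520684
T_{2}^{(0)} (trapezoid, 4 panels, h=0.5000): 1.548528
T_{3}^{(0)} (trapezoid, 8 panels, h=0.2500): 1.555987
T_{1}^{(1)} = 1.520684 + (1.520684 − 1.453844)/3 = 1.542964
T_{2}^{(1)} = 1.548528 + (1.548528 − 1.520684)/3 = 1.557809
T_{3}^{(1)} = 1.555987 + (1.555987 − 1.548528)/3 = 1.558473
T_{2}^{(2)} = 1.557809 + (1.557809 − 1.542964)/15 = 1.558799
T_{3}^{(2)} = 1.558473 + (1.558473 − 1.557809)/15 = 1.558517
T_{3}^{(3)} = 1.558517 + (1.558517 − 1.558799)/63 = 1.558513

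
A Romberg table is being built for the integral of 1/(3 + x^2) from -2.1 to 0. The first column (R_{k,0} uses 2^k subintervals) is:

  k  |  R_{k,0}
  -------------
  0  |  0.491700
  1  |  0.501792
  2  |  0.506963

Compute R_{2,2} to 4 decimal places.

0.5089

R_{1,1} = (4·0.501792 − 0.491700) / 3 = 0.505156
R_{2,1} = 0.506963 + (0.506963 − 0.501792)/3 = 0.508687
R_{2,2} = (16·0.508687 − 0.505156) / 15 = 0.508922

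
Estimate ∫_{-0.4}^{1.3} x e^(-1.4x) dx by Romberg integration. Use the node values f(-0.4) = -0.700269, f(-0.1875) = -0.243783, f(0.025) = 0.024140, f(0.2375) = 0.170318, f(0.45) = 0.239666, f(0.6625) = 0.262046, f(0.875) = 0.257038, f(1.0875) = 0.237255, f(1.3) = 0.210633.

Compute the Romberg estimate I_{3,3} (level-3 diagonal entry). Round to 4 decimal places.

I_{0,0} (trapezoid, 1 panel, h=1.7000): -0.416191
I_{1,0} (trapezoid, 2 panels, h=0.8500): -0.004379
I_{2,0} (trapezoid, 4 panels, h=0.4250): 0.117311
I_{3,0} (trapezoid, 8 panels, h=0.2125): 0.149146
I_{1,1} = -0.004379 + (-0.004379 − (-0.416191))/3 = 0.132892
I_{2,1} = 0.117311 + (0.117311 − (-0.004379))/3 = 0.157874
I_{3,1} = 0.149146 + (0.149146 − 0.117311)/3 = 0.159758
I_{2,2} = 0.157874 + (0.157874 − 0.132892)/15 = 0.159539
I_{3,2} = 0.159758 + (0.159758 − 0.157874)/15 = 0.159884
I_{3,3} = 0.159884 + (0.159884 − 0.159539)/63 = 0.159889

0.1599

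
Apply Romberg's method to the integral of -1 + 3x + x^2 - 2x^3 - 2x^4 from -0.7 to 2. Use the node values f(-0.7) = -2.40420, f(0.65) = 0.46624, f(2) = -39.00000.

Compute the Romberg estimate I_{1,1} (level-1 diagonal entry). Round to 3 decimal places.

-17.793

I_{0,0} (trapezoid, 1 panel, h=2.7000): -55.89567
I_{1,0} (trapezoid, 2 panels, h=1.3500): -27.31841
I_{1,1} = -27.31841 + (-27.31841 − (-55.89567))/3 = -17.79266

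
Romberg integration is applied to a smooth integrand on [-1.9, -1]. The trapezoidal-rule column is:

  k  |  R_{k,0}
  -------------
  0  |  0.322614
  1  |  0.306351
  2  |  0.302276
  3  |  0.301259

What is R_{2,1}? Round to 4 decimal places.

0.3009

R_{2,1} = (4·0.302276 − 0.306351) / 3 = 0.300918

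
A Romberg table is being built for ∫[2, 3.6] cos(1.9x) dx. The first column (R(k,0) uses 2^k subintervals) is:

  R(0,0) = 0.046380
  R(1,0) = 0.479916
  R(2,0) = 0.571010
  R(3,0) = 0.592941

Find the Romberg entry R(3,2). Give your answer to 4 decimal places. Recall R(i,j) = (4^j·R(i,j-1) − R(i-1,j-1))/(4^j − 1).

Richardson extrapolation on the trapezoidal column (denominator 4−1=3):
R(2,1) = (4·0.571010 − 0.479916) / 3 = 0.601375
R(3,1) = (4·0.592941 − 0.571010) / 3 = 0.600251
R(3,2) = 0.600251 + (0.600251 − 0.601375)/15 = 0.600176

0.6002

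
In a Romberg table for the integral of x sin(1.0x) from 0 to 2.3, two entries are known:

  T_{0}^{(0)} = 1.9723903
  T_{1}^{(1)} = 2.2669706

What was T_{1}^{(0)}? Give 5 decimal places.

2.19333

From T_{1}^{(1)} = (4·T_{1}^{(0)} − T_{0}^{(0)})/3, solve for T_{1}^{(0)}:
4·T_{1}^{(0)} = 3·2.2669706 + 1.9723903 = 8.7733021
T_{1}^{(0)} = 2.1933255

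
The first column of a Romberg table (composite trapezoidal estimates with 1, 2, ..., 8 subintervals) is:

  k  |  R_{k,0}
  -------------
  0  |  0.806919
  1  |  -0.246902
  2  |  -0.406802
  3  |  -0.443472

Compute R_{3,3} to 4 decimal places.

-0.4555

Richardson extrapolation on the trapezoidal column (denominator 4−1=3):
R_{1,1} = -0.246902 + (-0.246902 − 0.806919)/3 = -0.598176
R_{2,1} = (4·(-0.406802) − (-0.246902)) / 3 = -0.460102
R_{3,1} = (4·(-0.443472) − (-0.406802)) / 3 = -0.455695
R_{2,2} = -0.460102 + (-0.460102 − (-0.598176))/15 = -0.450897
R_{3,2} = (16·(-0.455695) − (-0.460102)) / 15 = -0.455401
R_{3,3} = -0.455401 + (-0.455401 − (-0.450897))/63 = -0.455472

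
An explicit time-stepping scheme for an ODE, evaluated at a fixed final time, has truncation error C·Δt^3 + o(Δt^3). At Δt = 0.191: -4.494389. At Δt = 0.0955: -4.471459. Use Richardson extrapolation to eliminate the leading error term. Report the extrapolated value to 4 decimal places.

The leading error scales as Δt^3; refining by a factor of 2 reduces it by 2^3 = 8.
Extrapolated value = (8·A(Δt/2) − A(Δt)) / (8 − 1)
= (8·(-4.471459) − (-4.494389)) / 7
= -31.277283 / 7 = -4.468183

-4.4682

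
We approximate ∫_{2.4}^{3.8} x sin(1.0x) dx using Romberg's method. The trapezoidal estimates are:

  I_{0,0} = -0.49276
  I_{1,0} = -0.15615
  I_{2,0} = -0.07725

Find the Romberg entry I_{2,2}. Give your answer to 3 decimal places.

Richardson extrapolation on the trapezoidal column (denominator 4−1=3):
I_{1,1} = -0.15615 + (-0.15615 − (-0.49276))/3 = -0.04395
I_{2,1} = -0.07725 + (-0.07725 − (-0.15615))/3 = -0.05095
I_{2,2} = (16·(-0.05095) − (-0.04395)) / 15 = -0.05142
(Column j=1 coincides with Simpson's rule on the same nodes.)

-0.051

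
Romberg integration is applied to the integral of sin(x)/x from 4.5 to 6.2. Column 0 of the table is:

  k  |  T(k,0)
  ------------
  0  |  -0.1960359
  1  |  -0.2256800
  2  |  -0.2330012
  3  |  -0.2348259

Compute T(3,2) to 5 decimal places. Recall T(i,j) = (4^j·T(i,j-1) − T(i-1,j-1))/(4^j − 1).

Richardson extrapolation on the trapezoidal column (denominator 4−1=3):
T(2,1) = (4·(-0.2330012) − (-0.2256800)) / 3 = -0.2354416
T(3,1) = -0.2348259 + (-0.2348259 − (-0.2330012))/3 = -0.2354341
T(3,2) = -0.2354341 + (-0.2354341 − (-0.2354416))/15 = -0.2354336
(Column j=1 coincides with Simpson's rule on the same nodes.)

-0.23543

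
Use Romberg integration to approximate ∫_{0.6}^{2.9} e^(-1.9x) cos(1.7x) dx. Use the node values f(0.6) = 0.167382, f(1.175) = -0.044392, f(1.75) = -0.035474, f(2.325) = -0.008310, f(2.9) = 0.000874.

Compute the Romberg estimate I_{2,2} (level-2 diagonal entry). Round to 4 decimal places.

-0.0239

I_{0,0} (trapezoid, 1 panel, h=2.3000): 0.193494
I_{1,0} (trapezoid, 2 panels, h=1.1500): 0.055952
I_{2,0} (trapezoid, 4 panels, h=0.5750): -0.002328
I_{1,1} = 0.055952 + (0.055952 − 0.193494)/3 = 0.010105
I_{2,1} = -0.002328 + (-0.002328 − 0.055952)/3 = -0.021755
I_{2,2} = -0.021755 + (-0.021755 − 0.010105)/15 = -0.023879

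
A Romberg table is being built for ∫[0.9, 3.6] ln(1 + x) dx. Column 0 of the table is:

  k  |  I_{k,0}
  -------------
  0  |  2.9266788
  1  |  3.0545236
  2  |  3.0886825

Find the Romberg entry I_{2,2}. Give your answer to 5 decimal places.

Richardson extrapolation on the trapezoidal column (denominator 4−1=3):
I_{1,1} = (4·3.0545236 − 2.9266788) / 3 = 3.0971385
I_{2,1} = 3.0886825 + (3.0886825 − 3.0545236)/3 = 3.1000688
I_{2,2} = (16·3.1000688 − 3.0971385) / 15 = 3.1002642
(Column j=1 coincides with Simpson's rule on the same nodes.)

3.10026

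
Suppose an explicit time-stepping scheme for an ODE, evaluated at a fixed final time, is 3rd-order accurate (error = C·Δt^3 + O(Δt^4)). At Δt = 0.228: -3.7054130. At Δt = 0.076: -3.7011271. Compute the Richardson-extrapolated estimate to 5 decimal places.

Extrapolated value = (27·A(Δt/3) − A(Δt)) / (27 − 1)
= (27·(-3.7011271) − (-3.7054130)) / 26
= -96.2250187 / 26 = -3.7009623

-3.70096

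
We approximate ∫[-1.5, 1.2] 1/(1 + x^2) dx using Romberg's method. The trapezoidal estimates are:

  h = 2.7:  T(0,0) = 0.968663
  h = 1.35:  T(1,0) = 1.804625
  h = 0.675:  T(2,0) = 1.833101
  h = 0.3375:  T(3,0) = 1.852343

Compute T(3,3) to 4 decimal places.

1.8604

Richardson extrapolation on the trapezoidal column (denominator 4−1=3):
T(1,1) = 1.804625 + (1.804625 − 0.968663)/3 = 2.083279
T(2,1) = (4·1.833101 − 1.804625) / 3 = 1.842593
T(3,1) = (4·1.852343 − 1.833101) / 3 = 1.858757
T(2,2) = 1.842593 + (1.842593 − 2.083279)/15 = 1.826547
T(3,2) = 1.858757 + (1.858757 − 1.842593)/15 = 1.859835
T(3,3) = (64·1.859835 − 1.826547) / 63 = 1.860363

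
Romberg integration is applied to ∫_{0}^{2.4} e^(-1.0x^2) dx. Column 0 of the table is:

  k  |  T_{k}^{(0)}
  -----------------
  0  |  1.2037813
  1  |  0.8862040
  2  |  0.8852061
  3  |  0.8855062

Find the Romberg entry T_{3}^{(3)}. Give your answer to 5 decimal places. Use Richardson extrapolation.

0.88556

T_{1}^{(1)} = (4·0.8862040 − 1.2037813) / 3 = 0.7803449
T_{2}^{(1)} = 0.8852061 + (0.8852061 − 0.8862040)/3 = 0.8848735
T_{3}^{(1)} = (4·0.8855062 − 0.8852061) / 3 = 0.8856062
T_{2}^{(2)} = 0.8848735 + (0.8848735 − 0.7803449)/15 = 0.8918421
T_{3}^{(2)} = 0.8856062 + (0.8856062 − 0.8848735)/15 = 0.8856550
T_{3}^{(3)} = (64·0.8856550 − 0.8918421) / 63 = 0.8855568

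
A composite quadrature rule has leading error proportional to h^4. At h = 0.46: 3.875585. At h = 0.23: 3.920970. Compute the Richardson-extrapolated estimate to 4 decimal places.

The leading error scales as h^4; refining by a factor of 2 reduces it by 2^4 = 16.
Extrapolated value = (16·A(h/2) − A(h)) / (16 − 1)
= (16·3.920970 − 3.875585) / 15
= 58.859935 / 15 = 3.923996

3.9240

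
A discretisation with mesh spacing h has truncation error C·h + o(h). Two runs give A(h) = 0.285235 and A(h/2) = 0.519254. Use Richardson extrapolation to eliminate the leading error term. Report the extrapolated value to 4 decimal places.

The leading error scales as h; refining by a factor of 2 reduces it by 2^1 = 2.
Extrapolated value = (2·A(h/2) − A(h)) / (2 − 1)
= (2·0.519254 − 0.285235) / 1
= 0.753273 / 1 = 0.753273

0.7533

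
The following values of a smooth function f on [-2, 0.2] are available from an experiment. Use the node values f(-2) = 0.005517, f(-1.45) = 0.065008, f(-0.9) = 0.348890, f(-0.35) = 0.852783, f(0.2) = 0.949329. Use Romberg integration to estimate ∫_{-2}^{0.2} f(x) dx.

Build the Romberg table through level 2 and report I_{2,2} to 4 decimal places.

I_{0,0} (trapezoid, 1 panel, h=2.2000): 1.050331
I_{1,0} (trapezoid, 2 panels, h=1.1000): 0.908944
I_{2,0} (trapezoid, 4 panels, h=0.5500): 0.959257
I_{1,1} = 0.908944 + (0.908944 − 1.050331)/3 = 0.861815
I_{2,1} = 0.959257 + (0.959257 − 0.908944)/3 = 0.976028
I_{2,2} = 0.976028 + (0.976028 − 0.861815)/15 = 0.983642

0.9836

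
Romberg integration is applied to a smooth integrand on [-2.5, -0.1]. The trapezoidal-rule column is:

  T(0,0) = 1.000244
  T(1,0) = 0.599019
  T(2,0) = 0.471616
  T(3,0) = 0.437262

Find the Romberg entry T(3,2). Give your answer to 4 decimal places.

T(2,1) = (4·0.471616 − 0.599019) / 3 = 0.429148
T(3,1) = 0.437262 + (0.437262 − 0.471616)/3 = 0.425811
T(3,2) = (16·0.425811 − 0.429148) / 15 = 0.425589
(Column j=1 coincides with Simpson's rule on the same nodes.)

0.4256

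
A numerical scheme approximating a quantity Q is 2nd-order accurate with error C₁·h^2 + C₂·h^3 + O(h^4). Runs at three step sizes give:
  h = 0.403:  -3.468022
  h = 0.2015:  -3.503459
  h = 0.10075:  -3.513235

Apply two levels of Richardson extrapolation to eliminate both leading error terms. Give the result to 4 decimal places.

-3.5167

First eliminate the h^2 term (factor 2^2 = 4):
  B₁ = (4·(-3.503459) − (-3.468022))/3 = -3.515271
  B₂ = (4·(-3.513235) − (-3.503459))/3 = -3.516494
Then eliminate the h^3 term (factor 2^3 = 8):
  (8·(-3.516494) − (-3.515271))/7 = -3.516669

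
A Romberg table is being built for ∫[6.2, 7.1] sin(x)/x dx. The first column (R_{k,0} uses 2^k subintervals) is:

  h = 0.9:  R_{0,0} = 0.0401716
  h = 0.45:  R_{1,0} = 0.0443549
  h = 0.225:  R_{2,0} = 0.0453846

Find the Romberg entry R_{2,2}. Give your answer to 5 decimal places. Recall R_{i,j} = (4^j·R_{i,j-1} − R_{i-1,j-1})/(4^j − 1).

0.04573

R_{1,1} = 0.0443549 + (0.0443549 − 0.0401716)/3 = 0.0457493
R_{2,1} = (4·0.0453846 − 0.0443549) / 3 = 0.0457278
R_{2,2} = (16·0.0457278 − 0.0457493) / 15 = 0.0457264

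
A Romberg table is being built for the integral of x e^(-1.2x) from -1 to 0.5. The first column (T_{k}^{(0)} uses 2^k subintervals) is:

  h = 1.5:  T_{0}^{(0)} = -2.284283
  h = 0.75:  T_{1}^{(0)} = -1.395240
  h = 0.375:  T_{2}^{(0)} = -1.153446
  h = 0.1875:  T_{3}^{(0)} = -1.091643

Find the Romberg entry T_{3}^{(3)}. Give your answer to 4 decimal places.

-1.0709

T_{1}^{(1)} = (4·(-1.395240) − (-2.284283)) / 3 = -1.098892
T_{2}^{(1)} = -1.153446 + (-1.153446 − (-1.395240))/3 = -1.072848
T_{3}^{(1)} = -1.091643 + (-1.091643 − (-1.153446))/3 = -1.071042
T_{2}^{(2)} = (16·(-1.072848) − (-1.098892)) / 15 = -1.071112
T_{3}^{(2)} = -1.071042 + (-1.071042 − (-1.072848))/15 = -1.070922
T_{3}^{(3)} = -1.070922 + (-1.070922 − (-1.071112))/63 = -1.070919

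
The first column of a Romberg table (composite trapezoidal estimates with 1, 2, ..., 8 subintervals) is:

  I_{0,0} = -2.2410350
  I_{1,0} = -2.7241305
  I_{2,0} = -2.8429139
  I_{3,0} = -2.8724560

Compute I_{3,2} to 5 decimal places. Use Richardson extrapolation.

I_{2,1} = -2.8429139 + (-2.8429139 − (-2.7241305))/3 = -2.8825084
I_{3,1} = -2.8724560 + (-2.8724560 − (-2.8429139))/3 = -2.8823034
I_{3,2} = -2.8823034 + (-2.8823034 − (-2.8825084))/15 = -2.8822897

-2.88229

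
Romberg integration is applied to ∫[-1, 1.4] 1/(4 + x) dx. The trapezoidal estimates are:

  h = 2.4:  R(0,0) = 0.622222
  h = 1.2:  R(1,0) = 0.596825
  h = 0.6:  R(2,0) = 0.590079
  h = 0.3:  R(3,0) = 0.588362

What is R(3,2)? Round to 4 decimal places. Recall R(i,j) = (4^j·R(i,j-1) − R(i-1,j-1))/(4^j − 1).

0.5878

Richardson extrapolation on the trapezoidal column (denominator 4−1=3):
R(2,1) = (4·0.590079 − 0.596825) / 3 = 0.587830
R(3,1) = 0.588362 + (0.588362 − 0.590079)/3 = 0.587790
R(3,2) = 0.587790 + (0.587790 − 0.587830)/15 = 0.587787
(Column j=1 coincides with Simpson's rule on the same nodes.)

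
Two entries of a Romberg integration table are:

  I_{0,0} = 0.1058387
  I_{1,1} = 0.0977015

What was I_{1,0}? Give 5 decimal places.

From I_{1,1} = (4·I_{1,0} − I_{0,0})/3, solve for I_{1,0}:
4·I_{1,0} = 3·0.0977015 + 0.1058387 = 0.3989432
I_{1,0} = 0.0997358

0.09974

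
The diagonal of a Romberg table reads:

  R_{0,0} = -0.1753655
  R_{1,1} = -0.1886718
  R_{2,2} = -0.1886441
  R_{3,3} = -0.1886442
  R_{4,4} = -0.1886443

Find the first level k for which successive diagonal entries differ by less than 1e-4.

|R_{1,1} − R_{0,0}| = 0.0133063 ≥ 1e-4
|R_{2,2} − R_{1,1}| = 0.0000277 < 1e-4

k = 2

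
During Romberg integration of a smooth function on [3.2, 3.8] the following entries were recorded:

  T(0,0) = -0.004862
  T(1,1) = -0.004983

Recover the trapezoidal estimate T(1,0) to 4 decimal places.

-0.0050

From T(1,1) = (4·T(1,0) − T(0,0))/3, solve for T(1,0):
4·T(1,0) = 3·(-0.004983) + (-0.004862) = -0.019811
T(1,0) = -0.004953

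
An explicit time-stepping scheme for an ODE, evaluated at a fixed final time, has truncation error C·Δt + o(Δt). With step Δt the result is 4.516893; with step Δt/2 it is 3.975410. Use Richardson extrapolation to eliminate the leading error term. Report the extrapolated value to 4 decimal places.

The leading error scales as Δt; refining by a factor of 2 reduces it by 2^1 = 2.
Extrapolated value = (2·A(Δt/2) − A(Δt)) / (2 − 1)
= (2·3.975410 − 4.516893) / 1
= 3.433927 / 1 = 3.433927

3.4339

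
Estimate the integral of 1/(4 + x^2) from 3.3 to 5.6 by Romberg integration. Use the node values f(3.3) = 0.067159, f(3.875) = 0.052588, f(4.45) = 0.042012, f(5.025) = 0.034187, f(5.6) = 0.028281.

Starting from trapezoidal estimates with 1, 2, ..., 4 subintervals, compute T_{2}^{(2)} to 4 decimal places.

0.1009

T_{0}^{(0)} (trapezoid, 1 panel, h=2.3000): 0.109756
T_{1}^{(0)} (trapezoid, 2 panels, h=1.1500): 0.103192
T_{2}^{(0)} (trapezoid, 4 panels, h=0.5750): 0.101492
T_{1}^{(1)} = 0.103192 + (0.103192 − 0.109756)/3 = 0.101004
T_{2}^{(1)} = 0.101492 + (0.101492 − 0.103192)/3 = 0.100925
T_{2}^{(2)} = 0.100925 + (0.100925 − 0.101004)/15 = 0.100920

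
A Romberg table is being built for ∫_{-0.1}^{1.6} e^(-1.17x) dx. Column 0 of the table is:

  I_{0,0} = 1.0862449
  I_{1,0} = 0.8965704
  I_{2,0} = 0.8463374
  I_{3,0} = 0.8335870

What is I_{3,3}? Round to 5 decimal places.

Richardson extrapolation on the trapezoidal column (denominator 4−1=3):
I_{1,1} = 0.8965704 + (0.8965704 − 1.0862449)/3 = 0.8333456
I_{2,1} = (4·0.8463374 − 0.8965704) / 3 = 0.8295931
I_{3,1} = (4·0.8335870 − 0.8463374) / 3 = 0.8293369
I_{2,2} = (16·0.8295931 − 0.8333456) / 15 = 0.8293429
I_{3,2} = 0.8293369 + (0.8293369 − 0.8295931)/15 = 0.8293198
I_{3,3} = (64·0.8293198 − 0.8293429) / 63 = 0.8293194

0.82932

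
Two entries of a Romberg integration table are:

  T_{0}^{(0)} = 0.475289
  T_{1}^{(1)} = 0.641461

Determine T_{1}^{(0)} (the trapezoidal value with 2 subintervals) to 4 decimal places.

From T_{1}^{(1)} = (4·T_{1}^{(0)} − T_{0}^{(0)})/3, solve for T_{1}^{(0)}:
4·T_{1}^{(0)} = 3·0.641461 + 0.475289 = 2.399672
T_{1}^{(0)} = 0.599918

0.5999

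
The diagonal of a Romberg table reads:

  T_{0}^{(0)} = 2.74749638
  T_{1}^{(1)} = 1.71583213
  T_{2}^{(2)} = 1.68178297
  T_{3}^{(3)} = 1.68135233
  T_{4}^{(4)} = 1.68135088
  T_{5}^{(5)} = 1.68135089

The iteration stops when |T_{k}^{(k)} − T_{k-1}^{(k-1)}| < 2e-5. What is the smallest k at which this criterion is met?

k = 4

|T_{1}^{(1)} − T_{0}^{(0)}| = 1.03166425 ≥ 2e-5
|T_{2}^{(2)} − T_{1}^{(1)}| = 0.03404916 ≥ 2e-5
|T_{3}^{(3)} − T_{2}^{(2)}| = 0.00043064 ≥ 2e-5
|T_{4}^{(4)} − T_{3}^{(3)}| = 0.00000145 < 2e-5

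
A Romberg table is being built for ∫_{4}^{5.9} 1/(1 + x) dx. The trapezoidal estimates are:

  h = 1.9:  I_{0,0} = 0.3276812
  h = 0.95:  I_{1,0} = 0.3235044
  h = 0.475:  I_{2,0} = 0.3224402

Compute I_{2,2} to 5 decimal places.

0.32208

Richardson extrapolation on the trapezoidal column (denominator 4−1=3):
I_{1,1} = (4·0.3235044 − 0.3276812) / 3 = 0.3221121
I_{2,1} = 0.3224402 + (0.3224402 − 0.3235044)/3 = 0.3220855
I_{2,2} = 0.3220855 + (0.3220855 − 0.3221121)/15 = 0.3220837
(Column j=1 coincides with Simpson's rule on the same nodes.)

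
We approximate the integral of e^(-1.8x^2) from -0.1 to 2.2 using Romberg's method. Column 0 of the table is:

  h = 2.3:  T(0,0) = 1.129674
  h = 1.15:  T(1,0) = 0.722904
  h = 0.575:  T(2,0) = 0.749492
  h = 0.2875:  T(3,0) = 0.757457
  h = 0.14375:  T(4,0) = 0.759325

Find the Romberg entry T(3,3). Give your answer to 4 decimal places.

0.7601

Richardson extrapolation on the trapezoidal column (denominator 4−1=3):
T(1,1) = 0.722904 + (0.722904 − 1.129674)/3 = 0.587314
T(2,1) = (4·0.749492 − 0.722904) / 3 = 0.758355
T(3,1) = 0.757457 + (0.757457 − 0.749492)/3 = 0.760112
T(2,2) = 0.758355 + (0.758355 − 0.587314)/15 = 0.769758
T(3,2) = 0.760112 + (0.760112 − 0.758355)/15 = 0.760229
T(3,3) = 0.760229 + (0.760229 − 0.769758)/63 = 0.760078
(Column j=1 coincides with Simpson's rule on the same nodes.)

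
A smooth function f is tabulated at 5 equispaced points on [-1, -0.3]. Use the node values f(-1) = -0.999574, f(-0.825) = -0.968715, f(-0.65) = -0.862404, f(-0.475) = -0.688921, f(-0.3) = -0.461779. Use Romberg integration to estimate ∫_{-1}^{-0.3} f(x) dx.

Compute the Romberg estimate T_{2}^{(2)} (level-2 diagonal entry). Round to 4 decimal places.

T_{0}^{(0)} (trapezoid, 1 panel, h=0.7000): -0.511474
T_{1}^{(0)} (trapezoid, 2 panels, h=0.3500): -0.557578
T_{2}^{(0)} (trapezoid, 4 panels, h=0.1750): -0.568875
T_{1}^{(1)} = -0.557578 + (-0.557578 − (-0.511474))/3 = -0.572946
T_{2}^{(1)} = -0.568875 + (-0.568875 − (-0.557578))/3 = -0.572641
T_{2}^{(2)} = -0.572641 + (-0.572641 − (-0.572946))/15 = -0.572621

-0.5726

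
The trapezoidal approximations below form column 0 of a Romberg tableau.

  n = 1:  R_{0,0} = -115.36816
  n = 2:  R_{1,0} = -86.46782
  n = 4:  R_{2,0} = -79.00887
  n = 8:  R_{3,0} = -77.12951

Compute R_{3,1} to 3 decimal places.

-76.503

Richardson extrapolation on the trapezoidal column (denominator 4−1=3):
R_{3,1} = -77.12951 + (-77.12951 − (-79.00887))/3 = -76.50306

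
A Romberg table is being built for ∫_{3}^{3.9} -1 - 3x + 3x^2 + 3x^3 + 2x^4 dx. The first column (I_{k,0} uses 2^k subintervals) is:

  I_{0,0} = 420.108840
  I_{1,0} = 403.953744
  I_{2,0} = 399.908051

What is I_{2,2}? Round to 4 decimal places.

398.5589

I_{1,1} = 403.953744 + (403.953744 − 420.108840)/3 = 398.568712
I_{2,1} = (4·399.908051 − 403.953744) / 3 = 398.559487
I_{2,2} = 398.559487 + (398.559487 − 398.568712)/15 = 398.558872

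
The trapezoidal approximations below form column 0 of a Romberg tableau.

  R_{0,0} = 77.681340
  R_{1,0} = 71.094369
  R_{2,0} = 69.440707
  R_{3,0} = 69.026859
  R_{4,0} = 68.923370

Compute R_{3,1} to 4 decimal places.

Richardson extrapolation on the trapezoidal column (denominator 4−1=3):
R_{3,1} = 69.026859 + (69.026859 − 69.440707)/3 = 68.888910

68.8889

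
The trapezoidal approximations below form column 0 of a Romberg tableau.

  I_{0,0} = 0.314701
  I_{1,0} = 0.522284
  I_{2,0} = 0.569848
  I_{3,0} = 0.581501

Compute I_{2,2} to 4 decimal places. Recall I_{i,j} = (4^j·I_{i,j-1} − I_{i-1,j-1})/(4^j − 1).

0.5853

Richardson extrapolation on the trapezoidal column (denominator 4−1=3):
I_{1,1} = 0.522284 + (0.522284 − 0.314701)/3 = 0.591478
I_{2,1} = 0.569848 + (0.569848 − 0.522284)/3 = 0.585703
I_{2,2} = (16·0.585703 − 0.591478) / 15 = 0.585318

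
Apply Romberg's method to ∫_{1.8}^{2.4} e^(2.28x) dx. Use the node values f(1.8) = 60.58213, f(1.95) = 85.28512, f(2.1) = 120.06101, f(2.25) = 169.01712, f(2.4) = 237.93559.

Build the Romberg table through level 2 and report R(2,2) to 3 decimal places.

77.787

R(0,0) (trapezoid, 1 panel, h=0.6000): 89.55532
R(1,0) (trapezoid, 2 panels, h=0.3000): 80.79596
R(2,0) (trapezoid, 4 panels, h=0.1500): 78.54332
R(1,1) = 80.79596 + (80.79596 − 89.55532)/3 = 77.87617
R(2,1) = 78.54332 + (78.54332 − 80.79596)/3 = 77.79244
R(2,2) = 77.79244 + (77.79244 − 77.87617)/15 = 77.78686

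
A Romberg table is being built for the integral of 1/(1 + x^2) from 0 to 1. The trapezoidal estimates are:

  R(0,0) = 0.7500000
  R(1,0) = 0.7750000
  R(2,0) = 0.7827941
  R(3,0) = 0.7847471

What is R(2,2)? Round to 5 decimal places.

0.78553

Richardson extrapolation on the trapezoidal column (denominator 4−1=3):
R(1,1) = 0.7750000 + (0.7750000 − 0.7500000)/3 = 0.7833333
R(2,1) = (4·0.7827941 − 0.7750000) / 3 = 0.7853921
R(2,2) = 0.7853921 + (0.7853921 − 0.7833333)/15 = 0.7855294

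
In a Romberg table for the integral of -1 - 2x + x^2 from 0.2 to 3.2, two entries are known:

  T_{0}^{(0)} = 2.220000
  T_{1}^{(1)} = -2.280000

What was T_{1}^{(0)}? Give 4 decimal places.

From T_{1}^{(1)} = (4·T_{1}^{(0)} − T_{0}^{(0)})/3, solve for T_{1}^{(0)}:
4·T_{1}^{(0)} = 3·(-2.280000) + 2.220000 = -4.620000
T_{1}^{(0)} = -1.155000

-1.1550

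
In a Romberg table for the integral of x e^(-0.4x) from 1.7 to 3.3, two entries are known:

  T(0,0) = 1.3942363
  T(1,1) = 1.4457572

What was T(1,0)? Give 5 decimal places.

1.43288

From T(1,1) = (4·T(1,0) − T(0,0))/3, solve for T(1,0):
4·T(1,0) = 3·1.4457572 + 1.3942363 = 5.7315079
T(1,0) = 1.4328770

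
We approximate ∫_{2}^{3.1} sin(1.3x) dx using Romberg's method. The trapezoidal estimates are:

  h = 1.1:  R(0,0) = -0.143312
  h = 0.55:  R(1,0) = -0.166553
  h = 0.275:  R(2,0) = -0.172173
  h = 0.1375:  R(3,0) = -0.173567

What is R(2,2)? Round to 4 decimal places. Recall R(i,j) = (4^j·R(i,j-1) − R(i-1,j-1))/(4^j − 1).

R(1,1) = -0.166553 + (-0.166553 − (-0.143312))/3 = -0.174300
R(2,1) = (4·(-0.172173) − (-0.166553)) / 3 = -0.174046
R(2,2) = -0.174046 + (-0.174046 − (-0.174300))/15 = -0.174029
(Column j=1 coincides with Simpson's rule on the same nodes.)

-0.1740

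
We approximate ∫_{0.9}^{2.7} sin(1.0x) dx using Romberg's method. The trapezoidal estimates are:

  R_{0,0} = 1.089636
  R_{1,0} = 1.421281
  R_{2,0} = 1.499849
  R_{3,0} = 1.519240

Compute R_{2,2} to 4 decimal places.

Richardson extrapolation on the trapezoidal column (denominator 4−1=3):
R_{1,1} = 1.421281 + (1.421281 − 1.089636)/3 = 1.531829
R_{2,1} = 1.499849 + (1.499849 − 1.421281)/3 = 1.526038
R_{2,2} = 1.526038 + (1.526038 − 1.531829)/15 = 1.525652

1.5257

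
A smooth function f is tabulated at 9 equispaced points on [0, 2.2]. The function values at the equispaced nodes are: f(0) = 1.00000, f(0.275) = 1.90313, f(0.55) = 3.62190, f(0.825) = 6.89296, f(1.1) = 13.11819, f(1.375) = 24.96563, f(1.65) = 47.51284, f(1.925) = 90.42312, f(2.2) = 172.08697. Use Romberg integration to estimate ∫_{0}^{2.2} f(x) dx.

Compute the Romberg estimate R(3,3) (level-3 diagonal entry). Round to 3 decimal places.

73.118

R(0,0) (trapezoid, 1 panel, h=2.2000): 190.39567
R(1,0) (trapezoid, 2 panels, h=1.1000): 109.62784
R(2,0) (trapezoid, 4 panels, h=0.5500): 82.93803
R(3,0) (trapezoid, 8 panels, h=0.2750): 75.61985
R(1,1) = 109.62784 + (109.62784 − 190.39567)/3 = 82.70523
R(2,1) = 82.93803 + (82.93803 − 109.62784)/3 = 74.04143
R(3,1) = 75.61985 + (75.61985 − 82.93803)/3 = 73.18046
R(2,2) = 74.04143 + (74.04143 − 82.70523)/15 = 73.46384
R(3,2) = 73.18046 + (73.18046 − 74.04143)/15 = 73.12306
R(3,3) = 73.12306 + (73.12306 − 73.46384)/63 = 73.11765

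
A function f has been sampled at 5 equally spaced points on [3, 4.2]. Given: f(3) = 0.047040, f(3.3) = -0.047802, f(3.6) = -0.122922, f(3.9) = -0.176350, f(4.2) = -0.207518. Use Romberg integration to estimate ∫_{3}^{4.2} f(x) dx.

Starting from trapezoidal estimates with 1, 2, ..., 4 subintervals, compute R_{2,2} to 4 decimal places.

R_{0,0} (trapezoid, 1 panel, h=1.2000): -0.096287
R_{1,0} (trapezoid, 2 panels, h=0.6000): -0.121897
R_{2,0} (trapezoid, 4 panels, h=0.3000): -0.128194
R_{1,1} = -0.121897 + (-0.121897 − (-0.096287))/3 = -0.130434
R_{2,1} = -0.128194 + (-0.128194 − (-0.121897))/3 = -0.130293
R_{2,2} = -0.130293 + (-0.130293 − (-0.130434))/15 = -0.130284

-0.1303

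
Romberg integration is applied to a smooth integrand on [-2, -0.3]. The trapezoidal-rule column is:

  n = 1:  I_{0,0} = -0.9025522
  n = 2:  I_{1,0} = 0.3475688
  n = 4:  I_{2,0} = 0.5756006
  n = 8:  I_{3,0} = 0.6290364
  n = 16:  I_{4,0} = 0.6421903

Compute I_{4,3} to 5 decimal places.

I_{2,1} = (4·0.5756006 − 0.3475688) / 3 = 0.6516112
I_{3,1} = 0.6290364 + (0.6290364 − 0.5756006)/3 = 0.6468483
I_{4,1} = (4·0.6421903 − 0.6290364) / 3 = 0.6465749
I_{3,2} = 0.6468483 + (0.6468483 − 0.6516112)/15 = 0.6465308
I_{4,2} = (16·0.6465749 − 0.6468483) / 15 = 0.6465567
I_{4,3} = (64·0.6465567 − 0.6465308) / 63 = 0.6465571

0.64656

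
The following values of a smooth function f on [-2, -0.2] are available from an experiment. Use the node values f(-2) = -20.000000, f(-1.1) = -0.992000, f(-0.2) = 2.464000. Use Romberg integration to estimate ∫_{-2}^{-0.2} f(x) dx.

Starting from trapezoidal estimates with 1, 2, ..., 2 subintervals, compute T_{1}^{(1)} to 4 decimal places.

T_{0}^{(0)} (trapezoid, 1 panel, h=1.8000): -15.782400
T_{1}^{(0)} (trapezoid, 2 panels, h=0.9000): -8.784000
T_{1}^{(1)} = -8.784000 + (-8.784000 − (-15.782400))/3 = -6.451200

-6.4512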